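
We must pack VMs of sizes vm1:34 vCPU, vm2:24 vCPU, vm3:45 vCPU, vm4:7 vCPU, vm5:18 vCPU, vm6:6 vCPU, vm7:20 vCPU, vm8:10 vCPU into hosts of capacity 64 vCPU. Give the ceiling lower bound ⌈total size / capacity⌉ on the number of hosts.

3

Total size = 34 + 24 + 45 + 7 + 18 + 6 + 20 + 10 = 164 vCPU.
⌈164 / 64⌉ = 3.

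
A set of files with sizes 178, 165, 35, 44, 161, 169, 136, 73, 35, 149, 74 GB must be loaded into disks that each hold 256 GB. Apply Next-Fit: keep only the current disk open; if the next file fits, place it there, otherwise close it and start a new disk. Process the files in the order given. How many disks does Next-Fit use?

6

178 GB → disk 1 (remaining 78 GB)
165 GB → disk 2 (remaining 91 GB)
35 GB → disk 2 (remaining 56 GB)
44 GB → disk 2 (remaining 12 GB)
161 GB → disk 3 (remaining 95 GB)
169 GB → disk 4 (remaining 87 GB)
136 GB → disk 5 (remaining 120 GB)
73 GB → disk 5 (remaining 47 GB)
35 GB → disk 5 (remaining 12 GB)
149 GB → disk 6 (remaining 107 GB)
74 GB → disk 6 (remaining 33 GB)
Final disks: [178] [165,35,44] [161] [169] [136,73,35] [149,74].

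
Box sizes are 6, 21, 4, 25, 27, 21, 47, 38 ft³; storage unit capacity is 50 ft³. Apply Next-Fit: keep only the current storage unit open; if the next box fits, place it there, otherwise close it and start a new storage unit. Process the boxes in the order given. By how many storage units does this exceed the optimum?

1

Next-Fit: [6,21,4] [25] [27,21] [47] [38] → 5 storage units.
Total size 189 ft³; any packing needs at least ⌈189/50⌉ = 4 storage units.
An optimal packing achieves that bound: [47] [38,6,4] [27,21] [25,21] → 4 storage units.
Excess: 5 − 4 = 1.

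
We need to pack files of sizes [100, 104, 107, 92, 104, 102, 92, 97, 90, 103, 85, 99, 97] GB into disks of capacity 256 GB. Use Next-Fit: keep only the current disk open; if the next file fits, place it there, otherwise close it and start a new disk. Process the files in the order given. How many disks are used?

7

100 GB → disk 1 (remaining 156 GB)
104 GB → disk 1 (remaining 52 GB)
107 GB → disk 2 (remaining 149 GB)
92 GB → disk 2 (remaining 57 GB)
104 GB → disk 3 (remaining 152 GB)
102 GB → disk 3 (remaining 50 GB)
92 GB → disk 4 (remaining 164 GB)
97 GB → disk 4 (remaining 67 GB)
90 GB → disk 5 (remaining 166 GB)
103 GB → disk 5 (remaining 63 GB)
85 GB → disk 6 (remaining 171 GB)
99 GB → disk 6 (remaining 72 GB)
97 GB → disk 7 (remaining 159 GB)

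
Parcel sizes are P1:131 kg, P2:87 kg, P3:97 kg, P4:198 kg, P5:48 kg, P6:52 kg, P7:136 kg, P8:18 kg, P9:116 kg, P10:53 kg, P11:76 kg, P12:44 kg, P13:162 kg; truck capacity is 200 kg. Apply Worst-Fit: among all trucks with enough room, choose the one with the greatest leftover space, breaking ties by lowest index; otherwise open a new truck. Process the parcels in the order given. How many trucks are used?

7

truck 1: place P1 (131 kg), 69 kg left
truck 2: place P2 (87 kg), 113 kg left
truck 2: place P3 (97 kg), 16 kg left
truck 3: place P4 (198 kg), 2 kg left
truck 1: place P5 (48 kg), 21 kg left
truck 4: place P6 (52 kg), 148 kg left
truck 4: place P7 (136 kg), 12 kg left
truck 1: place P8 (18 kg), 3 kg left
truck 5: place P9 (116 kg), 84 kg left
truck 5: place P10 (53 kg), 31 kg left
truck 6: place P11 (76 kg), 124 kg left
truck 6: place P12 (44 kg), 80 kg left
truck 7: place P13 (162 kg), 38 kg left
Final trucks: [131,48,18] [87,97] [198] [52,136] [116,53] [76,44] [162].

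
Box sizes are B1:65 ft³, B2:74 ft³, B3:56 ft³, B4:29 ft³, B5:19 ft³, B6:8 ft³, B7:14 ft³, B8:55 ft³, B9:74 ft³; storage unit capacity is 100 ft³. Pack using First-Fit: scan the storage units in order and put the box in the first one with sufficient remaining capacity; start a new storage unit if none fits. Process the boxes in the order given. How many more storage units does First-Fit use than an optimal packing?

First-Fit: [65,29] [74,19] [56,8,14] [55] [74] → 5 storage units.
5 boxes exceed 50 ft³ (half the capacity), and no two of those can share a storage unit, so at least 5 storage units are needed.
So 5 is already optimal.

0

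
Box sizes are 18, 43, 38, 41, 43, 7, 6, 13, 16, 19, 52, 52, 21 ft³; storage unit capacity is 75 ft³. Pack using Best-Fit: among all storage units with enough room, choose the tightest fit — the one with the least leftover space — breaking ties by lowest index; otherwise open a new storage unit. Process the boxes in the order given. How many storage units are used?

Put 18 ft³ in storage unit 1; 57 ft³ remain.
Put 43 ft³ in storage unit 1; 14 ft³ remain.
Put 38 ft³ in storage unit 2; 37 ft³ remain.
Put 41 ft³ in storage unit 3; 34 ft³ remain.
Put 43 ft³ in storage unit 4; 32 ft³ remain.
Put 7 ft³ in storage unit 1; 7 ft³ remain.
Put 6 ft³ in storage unit 1; 1 ft³ remain.
Put 13 ft³ in storage unit 4; 19 ft³ remain.
Put 16 ft³ in storage unit 4; 3 ft³ remain.
Put 19 ft³ in storage unit 3; 15 ft³ remain.
Put 52 ft³ in storage unit 5; 23 ft³ remain.
Put 52 ft³ in storage unit 6; 23 ft³ remain.
Put 21 ft³ in storage unit 5; 2 ft³ remain.

6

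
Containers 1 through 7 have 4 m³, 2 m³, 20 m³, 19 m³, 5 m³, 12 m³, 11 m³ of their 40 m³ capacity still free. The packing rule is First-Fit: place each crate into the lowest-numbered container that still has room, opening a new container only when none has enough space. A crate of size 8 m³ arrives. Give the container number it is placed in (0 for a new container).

Containers with room: container 3 (20 m³), container 4 (19 m³), container 6 (12 m³), container 7 (11 m³).
The first with room is container 3.

3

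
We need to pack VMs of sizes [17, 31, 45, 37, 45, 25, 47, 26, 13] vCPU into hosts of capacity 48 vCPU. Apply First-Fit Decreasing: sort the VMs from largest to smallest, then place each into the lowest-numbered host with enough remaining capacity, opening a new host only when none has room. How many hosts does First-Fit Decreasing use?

7 hosts

Sorted descending: 47, 45, 45, 37, 31, 26, 25, 17, 13.
47 vCPU → host 1 (remaining 1 vCPU)
45 vCPU → host 2 (remaining 3 vCPU)
45 vCPU → host 3 (remaining 3 vCPU)
37 vCPU → host 4 (remaining 11 vCPU)
31 vCPU → host 5 (remaining 17 vCPU)
26 vCPU → host 6 (remaining 22 vCPU)
25 vCPU → host 7 (remaining 23 vCPU)
17 vCPU → host 5 (remaining 0 vCPU)
13 vCPU → host 6 (remaining 9 vCPU)
Final hosts: [47] [45] [45] [37] [31,17] [26,13] [25].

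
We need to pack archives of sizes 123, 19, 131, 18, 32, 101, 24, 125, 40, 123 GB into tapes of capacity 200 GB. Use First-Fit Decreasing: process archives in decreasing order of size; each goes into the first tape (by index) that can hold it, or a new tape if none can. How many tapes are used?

Sorted descending: 131, 125, 123, 123, 101, 40, 32, 24, 19, 18.
Put 131 GB in tape 1; 69 GB remain.
Put 125 GB in tape 2; 75 GB remain.
Put 123 GB in tape 3; 77 GB remain.
Put 123 GB in tape 4; 77 GB remain.
Put 101 GB in tape 5; 99 GB remain.
Put 40 GB in tape 1; 29 GB remain.
Put 32 GB in tape 2; 43 GB remain.
Put 24 GB in tape 1; 5 GB remain.
Put 19 GB in tape 2; 24 GB remain.
Put 18 GB in tape 2; 6 GB remain.
Final tapes: [131,40,24] [125,32,19,18] [123] [123] [101].

5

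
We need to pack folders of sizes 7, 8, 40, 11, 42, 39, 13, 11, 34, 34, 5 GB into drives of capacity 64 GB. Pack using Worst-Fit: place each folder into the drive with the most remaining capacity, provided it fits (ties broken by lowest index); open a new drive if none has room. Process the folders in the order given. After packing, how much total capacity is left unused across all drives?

76

7 GB → drive 1 (remaining 57 GB)
8 GB → drive 1 (remaining 49 GB)
40 GB → drive 1 (remaining 9 GB)
11 GB → drive 2 (remaining 53 GB)
42 GB → drive 2 (remaining 11 GB)
39 GB → drive 3 (remaining 25 GB)
13 GB → drive 3 (remaining 12 GB)
11 GB → drive 3 (remaining 1 GB)
34 GB → drive 4 (remaining 30 GB)
34 GB → drive 5 (remaining 30 GB)
5 GB → drive 4 (remaining 25 GB)
5 drives × 64 GB = 320 GB; used 244 GB; unused 76 GB.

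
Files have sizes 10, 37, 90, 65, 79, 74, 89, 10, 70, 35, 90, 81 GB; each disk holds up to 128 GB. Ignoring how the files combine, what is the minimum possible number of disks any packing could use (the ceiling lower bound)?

6

Total size = 10 + 37 + 90 + 65 + 79 + 74 + 89 + 10 + 70 + 35 + 90 + 81 = 730 GB.
⌈730 / 128⌉ = 6.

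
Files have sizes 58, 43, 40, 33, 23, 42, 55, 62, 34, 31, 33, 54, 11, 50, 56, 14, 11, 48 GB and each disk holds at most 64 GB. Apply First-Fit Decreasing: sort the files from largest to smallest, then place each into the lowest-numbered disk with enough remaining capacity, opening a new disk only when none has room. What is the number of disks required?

Sorted descending: 62, 58, 56, 55, 54, 50, 48, 43, 42, 40, 34, 33, 33, 31, 23, 14, 11, 11.
62 GB → disk 1 (remaining 2 GB)
58 GB → disk 2 (remaining 6 GB)
56 GB → disk 3 (remaining 8 GB)
55 GB → disk 4 (remaining 9 GB)
54 GB → disk 5 (remaining 10 GB)
50 GB → disk 6 (remaining 14 GB)
48 GB → disk 7 (remaining 16 GB)
43 GB → disk 8 (remaining 21 GB)
42 GB → disk 9 (remaining 22 GB)
40 GB → disk 10 (remaining 24 GB)
34 GB → disk 11 (remaining 30 GB)
33 GB → disk 12 (remaining 31 GB)
33 GB → disk 13 (remaining 31 GB)
31 GB → disk 12 (remaining 0 GB)
23 GB → disk 10 (remaining 1 GB)
14 GB → disk 6 (remaining 0 GB)
11 GB → disk 7 (remaining 5 GB)
11 GB → disk 8 (remaining 10 GB)

13 disks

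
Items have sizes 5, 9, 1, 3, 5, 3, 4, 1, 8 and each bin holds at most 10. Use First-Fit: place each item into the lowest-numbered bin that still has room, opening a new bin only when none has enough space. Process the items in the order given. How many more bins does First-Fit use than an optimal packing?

1

First-Fit: [5,1,3,1] [9] [5,3] [4] [8] → 5 bins.
Total size 39; any packing needs at least ⌈39/10⌉ = 4 bins.
An optimal packing achieves that bound: [9,1] [8,1] [5,5] [4,3,3] → 4 bins.
Excess: 5 − 4 = 1.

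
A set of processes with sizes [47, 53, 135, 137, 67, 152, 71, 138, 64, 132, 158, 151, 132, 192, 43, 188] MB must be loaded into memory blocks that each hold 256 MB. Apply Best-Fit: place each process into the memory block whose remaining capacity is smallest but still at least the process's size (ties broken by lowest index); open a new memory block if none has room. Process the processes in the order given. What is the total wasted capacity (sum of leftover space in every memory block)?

Put 47 MB in memory block 1; 209 MB remain.
Put 53 MB in memory block 1; 156 MB remain.
Put 135 MB in memory block 1; 21 MB remain.
Put 137 MB in memory block 2; 119 MB remain.
Put 67 MB in memory block 2; 52 MB remain.
Put 152 MB in memory block 3; 104 MB remain.
Put 71 MB in memory block 3; 33 MB remain.
Put 138 MB in memory block 4; 118 MB remain.
Put 64 MB in memory block 4; 54 MB remain.
Put 132 MB in memory block 5; 124 MB remain.
Put 158 MB in memory block 6; 98 MB remain.
Put 151 MB in memory block 7; 105 MB remain.
Put 132 MB in memory block 8; 124 MB remain.
Put 192 MB in memory block 9; 64 MB remain.
Put 43 MB in memory block 2; 9 MB remain.
Put 188 MB in memory block 10; 68 MB remain.
10 memory blocks × 256 MB = 2560 MB; used 1860 MB; unused 700 MB.

700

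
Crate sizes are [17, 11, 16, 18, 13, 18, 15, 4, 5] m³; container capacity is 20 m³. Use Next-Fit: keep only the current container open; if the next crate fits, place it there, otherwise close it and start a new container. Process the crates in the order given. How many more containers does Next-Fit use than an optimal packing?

1

Next-Fit: [17] [11] [16] [18] [13] [18] [15,4] [5] → 8 containers.
7 crates exceed 10 m³ (half the capacity), and no two of those can share a container, so at least 7 containers are needed.
An optimal packing achieves that bound: [18] [18] [17] [16,4] [15,5] [13] [11] → 7 containers.
Excess: 8 − 7 = 1.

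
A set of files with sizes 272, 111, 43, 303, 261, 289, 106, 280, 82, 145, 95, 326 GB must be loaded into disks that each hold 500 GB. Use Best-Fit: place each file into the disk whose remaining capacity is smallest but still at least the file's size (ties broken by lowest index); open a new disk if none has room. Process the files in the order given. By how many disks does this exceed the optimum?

0

Best-Fit: [272,111,43] [303,106,82] [261] [289,145] [280,95] [326] → 6 disks.
6 files exceed 250 GB (half the capacity), and no two of those can share a disk, so at least 6 disks are needed.
So 6 is already optimal.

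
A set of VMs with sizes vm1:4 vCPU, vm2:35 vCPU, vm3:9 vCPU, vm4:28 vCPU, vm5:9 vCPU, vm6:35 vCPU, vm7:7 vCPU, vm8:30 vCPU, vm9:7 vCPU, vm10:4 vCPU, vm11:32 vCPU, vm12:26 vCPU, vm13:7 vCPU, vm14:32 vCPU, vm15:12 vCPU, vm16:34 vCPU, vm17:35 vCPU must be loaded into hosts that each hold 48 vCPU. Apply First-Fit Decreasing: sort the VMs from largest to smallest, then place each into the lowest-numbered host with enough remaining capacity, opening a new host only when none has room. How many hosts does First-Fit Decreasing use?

9 hosts

Sorted descending: 35, 35, 35, 34, 32, 32, 30, 28, 26, 12, 9, 9, 7, 7, 7, 4, 4.
host 1: place 35 vCPU, 13 vCPU left
host 2: place 35 vCPU, 13 vCPU left
host 3: place 35 vCPU, 13 vCPU left
host 4: place 34 vCPU, 14 vCPU left
host 5: place 32 vCPU, 16 vCPU left
host 6: place 32 vCPU, 16 vCPU left
host 7: place 30 vCPU, 18 vCPU left
host 8: place 28 vCPU, 20 vCPU left
host 9: place 26 vCPU, 22 vCPU left
host 1: place 12 vCPU, 1 vCPU left
host 2: place 9 vCPU, 4 vCPU left
host 3: place 9 vCPU, 4 vCPU left
host 4: place 7 vCPU, 7 vCPU left
host 4: place 7 vCPU, 0 vCPU left
host 5: place 7 vCPU, 9 vCPU left
host 2: place 4 vCPU, 0 vCPU left
host 3: place 4 vCPU, 0 vCPU left
Final hosts: [35,12] [35,9,4] [35,9,4] [34,7,7] [32,7] [32] [30] [28] [26].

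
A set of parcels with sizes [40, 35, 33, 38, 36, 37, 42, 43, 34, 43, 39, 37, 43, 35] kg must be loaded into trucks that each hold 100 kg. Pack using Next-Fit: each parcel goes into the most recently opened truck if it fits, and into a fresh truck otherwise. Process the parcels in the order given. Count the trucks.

7 trucks

truck 1: place 40 kg, 60 kg left
truck 1: place 35 kg, 25 kg left
truck 2: place 33 kg, 67 kg left
truck 2: place 38 kg, 29 kg left
truck 3: place 36 kg, 64 kg left
truck 3: place 37 kg, 27 kg left
truck 4: place 42 kg, 58 kg left
truck 4: place 43 kg, 15 kg left
truck 5: place 34 kg, 66 kg left
truck 5: place 43 kg, 23 kg left
truck 6: place 39 kg, 61 kg left
truck 6: place 37 kg, 24 kg left
truck 7: place 43 kg, 57 kg left
truck 7: place 35 kg, 22 kg left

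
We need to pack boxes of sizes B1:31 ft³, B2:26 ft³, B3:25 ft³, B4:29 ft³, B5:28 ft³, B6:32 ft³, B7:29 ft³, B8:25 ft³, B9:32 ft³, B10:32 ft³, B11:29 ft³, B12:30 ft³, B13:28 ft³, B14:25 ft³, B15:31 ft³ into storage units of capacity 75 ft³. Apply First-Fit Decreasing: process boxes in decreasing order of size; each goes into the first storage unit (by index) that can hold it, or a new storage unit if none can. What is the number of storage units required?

Sorted descending: 32, 32, 32, 31, 31, 30, 29, 29, 29, 28, 28, 26, 25, 25, 25.
Put 32 ft³ in storage unit 1; 43 ft³ remain.
Put 32 ft³ in storage unit 1; 11 ft³ remain.
Put 32 ft³ in storage unit 2; 43 ft³ remain.
Put 31 ft³ in storage unit 2; 12 ft³ remain.
Put 31 ft³ in storage unit 3; 44 ft³ remain.
Put 30 ft³ in storage unit 3; 14 ft³ remain.
Put 29 ft³ in storage unit 4; 46 ft³ remain.
Put 29 ft³ in storage unit 4; 17 ft³ remain.
Put 29 ft³ in storage unit 5; 46 ft³ remain.
Put 28 ft³ in storage unit 5; 18 ft³ remain.
Put 28 ft³ in storage unit 6; 47 ft³ remain.
Put 26 ft³ in storage unit 6; 21 ft³ remain.
Put 25 ft³ in storage unit 7; 50 ft³ remain.
Put 25 ft³ in storage unit 7; 25 ft³ remain.
Put 25 ft³ in storage unit 7; 0 ft³ remain.
Final storage units: [32,32] [32,31] [31,30] [29,29] [29,28] [28,26] [25,25,25].

7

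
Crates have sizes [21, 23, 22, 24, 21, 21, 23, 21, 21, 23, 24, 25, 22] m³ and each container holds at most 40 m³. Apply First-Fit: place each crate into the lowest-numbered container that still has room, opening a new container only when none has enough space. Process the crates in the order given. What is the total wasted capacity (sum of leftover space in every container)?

Put 21 m³ in container 1; 19 m³ remain.
Put 23 m³ in container 2; 17 m³ remain.
Put 22 m³ in container 3; 18 m³ remain.
Put 24 m³ in container 4; 16 m³ remain.
Put 21 m³ in container 5; 19 m³ remain.
Put 21 m³ in container 6; 19 m³ remain.
Put 23 m³ in container 7; 17 m³ remain.
Put 21 m³ in container 8; 19 m³ remain.
Put 21 m³ in container 9; 19 m³ remain.
Put 23 m³ in container 10; 17 m³ remain.
Put 24 m³ in container 11; 16 m³ remain.
Put 25 m³ in container 12; 15 m³ remain.
Put 22 m³ in container 13; 18 m³ remain.
13 containers × 40 m³ = 520 m³; used 291 m³; unused 229 m³.

229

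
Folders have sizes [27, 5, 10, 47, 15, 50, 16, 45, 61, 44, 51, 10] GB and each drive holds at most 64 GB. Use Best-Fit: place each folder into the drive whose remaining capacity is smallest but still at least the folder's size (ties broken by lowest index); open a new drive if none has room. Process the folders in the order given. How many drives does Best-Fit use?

27 GB → drive 1 (remaining 37 GB)
5 GB → drive 1 (remaining 32 GB)
10 GB → drive 1 (remaining 22 GB)
47 GB → drive 2 (remaining 17 GB)
15 GB → drive 2 (remaining 2 GB)
50 GB → drive 3 (remaining 14 GB)
16 GB → drive 1 (remaining 6 GB)
45 GB → drive 4 (remaining 19 GB)
61 GB → drive 5 (remaining 3 GB)
44 GB → drive 6 (remaining 20 GB)
51 GB → drive 7 (remaining 13 GB)
10 GB → drive 7 (remaining 3 GB)
Final drives: [27,5,10,16] [47,15] [50] [45] [61] [44] [51,10].

7 drives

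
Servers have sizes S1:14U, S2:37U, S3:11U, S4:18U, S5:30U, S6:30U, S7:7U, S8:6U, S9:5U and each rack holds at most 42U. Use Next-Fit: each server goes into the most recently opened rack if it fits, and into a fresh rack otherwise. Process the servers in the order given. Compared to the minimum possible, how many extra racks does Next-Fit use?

2

Next-Fit: [14] [37] [11,18] [30] [30,7] [6,5] → 6 racks.
Total size 158U; any packing needs at least ⌈158/42⌉ = 4 racks.
An optimal packing achieves that bound: [37,5] [30,11] [30,7] [18,14,6] → 4 racks.
Excess: 6 − 4 = 2.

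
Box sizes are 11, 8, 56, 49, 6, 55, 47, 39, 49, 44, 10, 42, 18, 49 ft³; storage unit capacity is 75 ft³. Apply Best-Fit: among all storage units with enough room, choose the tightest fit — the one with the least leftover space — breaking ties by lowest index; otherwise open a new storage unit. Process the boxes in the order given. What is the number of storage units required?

11 ft³ → storage unit 1 (remaining 64 ft³)
8 ft³ → storage unit 1 (remaining 56 ft³)
56 ft³ → storage unit 1 (remaining 0 ft³)
49 ft³ → storage unit 2 (remaining 26 ft³)
6 ft³ → storage unit 2 (remaining 20 ft³)
55 ft³ → storage unit 3 (remaining 20 ft³)
47 ft³ → storage unit 4 (remaining 28 ft³)
39 ft³ → storage unit 5 (remaining 36 ft³)
49 ft³ → storage unit 6 (remaining 26 ft³)
44 ft³ → storage unit 7 (remaining 31 ft³)
10 ft³ → storage unit 2 (remaining 10 ft³)
42 ft³ → storage unit 8 (remaining 33 ft³)
18 ft³ → storage unit 3 (remaining 2 ft³)
49 ft³ → storage unit 9 (remaining 26 ft³)

9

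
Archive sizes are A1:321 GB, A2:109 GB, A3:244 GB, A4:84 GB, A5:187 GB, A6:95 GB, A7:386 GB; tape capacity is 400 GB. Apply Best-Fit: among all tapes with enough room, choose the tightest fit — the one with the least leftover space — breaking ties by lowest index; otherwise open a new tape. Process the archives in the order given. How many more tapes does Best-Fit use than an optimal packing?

Best-Fit: [321] [109,244] [84,187,95] [386] → 4 tapes.
Total size 1426 GB; any packing needs at least ⌈1426/400⌉ = 4 tapes.
So 4 is already optimal.

0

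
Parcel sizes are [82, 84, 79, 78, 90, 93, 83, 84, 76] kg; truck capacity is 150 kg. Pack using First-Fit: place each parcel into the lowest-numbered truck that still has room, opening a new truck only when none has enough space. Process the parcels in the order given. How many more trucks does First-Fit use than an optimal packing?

First-Fit: [82] [84] [79] [78] [90] [93] [83] [84] [76] → 9 trucks.
9 parcels exceed 75 kg (half the capacity), and no two of those can share a truck, so at least 9 trucks are needed.
So 9 is already optimal.

0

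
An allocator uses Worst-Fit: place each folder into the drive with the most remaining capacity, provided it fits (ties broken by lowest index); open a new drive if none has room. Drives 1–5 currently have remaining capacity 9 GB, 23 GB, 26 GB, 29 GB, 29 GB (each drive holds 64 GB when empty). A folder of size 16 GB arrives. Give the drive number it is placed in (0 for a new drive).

4

Drives with room: drive 2 (23 GB), drive 3 (26 GB), drive 4 (29 GB), drive 5 (29 GB).
Most room is drive 4 with 29 GB free.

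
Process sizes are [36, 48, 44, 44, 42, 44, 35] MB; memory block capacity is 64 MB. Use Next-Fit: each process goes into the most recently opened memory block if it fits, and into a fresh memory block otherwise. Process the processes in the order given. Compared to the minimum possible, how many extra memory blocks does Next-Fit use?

Next-Fit: [36] [48] [44] [44] [42] [44] [35] → 7 memory blocks.
7 processes exceed 32 MB (half the capacity), and no two of those can share a memory block, so at least 7 memory blocks are needed.
So 7 is already optimal.

0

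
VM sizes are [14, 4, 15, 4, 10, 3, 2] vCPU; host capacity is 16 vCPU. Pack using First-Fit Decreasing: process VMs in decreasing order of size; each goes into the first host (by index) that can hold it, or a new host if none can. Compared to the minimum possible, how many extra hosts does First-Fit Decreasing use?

0

First-Fit Decreasing: [15] [14,2] [10,4] [4,3] → 4 hosts.
Total size 52 vCPU; any packing needs at least ⌈52/16⌉ = 4 hosts.
So 4 is already optimal.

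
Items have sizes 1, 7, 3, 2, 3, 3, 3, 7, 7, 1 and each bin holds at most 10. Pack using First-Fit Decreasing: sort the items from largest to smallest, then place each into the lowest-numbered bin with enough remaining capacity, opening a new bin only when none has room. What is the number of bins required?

4 bins

Sorted descending: 7, 7, 7, 3, 3, 3, 3, 2, 1, 1.
7 → bin 1 (remaining 3)
7 → bin 2 (remaining 3)
7 → bin 3 (remaining 3)
3 → bin 1 (remaining 0)
3 → bin 2 (remaining 0)
3 → bin 3 (remaining 0)
3 → bin 4 (remaining 7)
2 → bin 4 (remaining 5)
1 → bin 4 (remaining 4)
1 → bin 4 (remaining 3)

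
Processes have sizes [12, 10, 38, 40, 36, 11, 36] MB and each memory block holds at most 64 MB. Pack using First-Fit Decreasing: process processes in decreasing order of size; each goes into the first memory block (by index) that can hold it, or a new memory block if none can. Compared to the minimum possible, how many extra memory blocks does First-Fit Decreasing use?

0

First-Fit Decreasing: [40,12,11] [38,10] [36] [36] → 4 memory blocks.
4 processes exceed 32 MB (half the capacity), and no two of those can share a memory block, so at least 4 memory blocks are needed.
So 4 is already optimal.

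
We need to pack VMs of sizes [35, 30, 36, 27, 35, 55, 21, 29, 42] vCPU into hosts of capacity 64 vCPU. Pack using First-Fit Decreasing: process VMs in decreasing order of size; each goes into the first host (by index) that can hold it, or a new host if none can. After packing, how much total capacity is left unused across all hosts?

74

Sorted descending: 55, 42, 36, 35, 35, 30, 29, 27, 21.
host 1: place 55 vCPU, 9 vCPU left
host 2: place 42 vCPU, 22 vCPU left
host 3: place 36 vCPU, 28 vCPU left
host 4: place 35 vCPU, 29 vCPU left
host 5: place 35 vCPU, 29 vCPU left
host 6: place 30 vCPU, 34 vCPU left
host 4: place 29 vCPU, 0 vCPU left
host 3: place 27 vCPU, 1 vCPU left
host 2: place 21 vCPU, 1 vCPU left
6 hosts × 64 vCPU = 384 vCPU; used 310 vCPU; unused 74 vCPU.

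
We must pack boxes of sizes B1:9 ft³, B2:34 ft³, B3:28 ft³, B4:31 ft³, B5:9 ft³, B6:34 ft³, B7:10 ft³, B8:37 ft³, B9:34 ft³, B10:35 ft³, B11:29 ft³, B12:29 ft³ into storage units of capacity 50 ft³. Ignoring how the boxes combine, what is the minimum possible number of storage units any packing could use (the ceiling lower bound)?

7

Total size = 9 + 34 + 28 + 31 + 9 + 34 + 10 + 37 + 34 + 35 + 29 + 29 = 319 ft³.
⌈319 / 50⌉ = 7.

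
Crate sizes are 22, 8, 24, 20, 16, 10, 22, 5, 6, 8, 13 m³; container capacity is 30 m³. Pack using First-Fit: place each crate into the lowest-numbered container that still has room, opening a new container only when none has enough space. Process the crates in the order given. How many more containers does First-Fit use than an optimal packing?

First-Fit: [22,8] [24,5] [20,10] [16,6,8] [22] [13] → 6 containers.
Total size 154 m³; any packing needs at least ⌈154/30⌉ = 6 containers.
So 6 is already optimal.

0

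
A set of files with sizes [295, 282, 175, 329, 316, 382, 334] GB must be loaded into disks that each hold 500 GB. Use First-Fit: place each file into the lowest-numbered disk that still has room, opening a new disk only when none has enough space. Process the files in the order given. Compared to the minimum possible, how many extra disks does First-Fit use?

0

First-Fit: [295,175] [282] [329] [316] [382] [334] → 6 disks.
6 files exceed 250 GB (half the capacity), and no two of those can share a disk, so at least 6 disks are needed.
So 6 is already optimal.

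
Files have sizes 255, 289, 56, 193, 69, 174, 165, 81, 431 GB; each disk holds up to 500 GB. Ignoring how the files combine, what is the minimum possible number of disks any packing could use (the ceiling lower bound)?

4

Total size = 255 + 289 + 56 + 193 + 69 + 174 + 165 + 81 + 431 = 1713 GB.
⌈1713 / 500⌉ = 4.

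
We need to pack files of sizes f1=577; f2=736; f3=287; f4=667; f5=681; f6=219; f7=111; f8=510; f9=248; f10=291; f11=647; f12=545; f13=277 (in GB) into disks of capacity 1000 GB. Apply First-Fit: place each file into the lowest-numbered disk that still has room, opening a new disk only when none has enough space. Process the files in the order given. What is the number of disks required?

f1 (577 GB) → disk 1 (remaining 423 GB)
f2 (736 GB) → disk 2 (remaining 264 GB)
f3 (287 GB) → disk 1 (remaining 136 GB)
f4 (667 GB) → disk 3 (remaining 333 GB)
f5 (681 GB) → disk 4 (remaining 319 GB)
f6 (219 GB) → disk 2 (remaining 45 GB)
f7 (111 GB) → disk 1 (remaining 25 GB)
f8 (510 GB) → disk 5 (remaining 490 GB)
f9 (248 GB) → disk 3 (remaining 85 GB)
f10 (291 GB) → disk 4 (remaining 28 GB)
f11 (647 GB) → disk 6 (remaining 353 GB)
f12 (545 GB) → disk 7 (remaining 455 GB)
f13 (277 GB) → disk 5 (remaining 213 GB)

7 disks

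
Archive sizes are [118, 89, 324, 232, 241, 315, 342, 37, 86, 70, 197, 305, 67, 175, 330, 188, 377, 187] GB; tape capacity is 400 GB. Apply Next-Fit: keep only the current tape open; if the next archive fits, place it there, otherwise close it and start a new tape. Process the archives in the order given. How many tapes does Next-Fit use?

tape 1: place 118 GB, 282 GB left
tape 1: place 89 GB, 193 GB left
tape 2: place 324 GB, 76 GB left
tape 3: place 232 GB, 168 GB left
tape 4: place 241 GB, 159 GB left
tape 5: place 315 GB, 85 GB left
tape 6: place 342 GB, 58 GB left
tape 6: place 37 GB, 21 GB left
tape 7: place 86 GB, 314 GB left
tape 7: place 70 GB, 244 GB left
tape 7: place 197 GB, 47 GB left
tape 8: place 305 GB, 95 GB left
tape 8: place 67 GB, 28 GB left
tape 9: place 175 GB, 225 GB left
tape 10: place 330 GB, 70 GB left
tape 11: place 188 GB, 212 GB left
tape 12: place 377 GB, 23 GB left
tape 13: place 187 GB, 213 GB left

13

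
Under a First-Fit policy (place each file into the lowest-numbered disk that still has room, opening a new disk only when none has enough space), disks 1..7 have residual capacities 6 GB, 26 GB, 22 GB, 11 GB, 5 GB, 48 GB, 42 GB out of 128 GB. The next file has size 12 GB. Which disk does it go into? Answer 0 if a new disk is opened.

Disks with room: disk 2 (26 GB), disk 3 (22 GB), disk 6 (48 GB), disk 7 (42 GB).
The first with room is disk 2.

2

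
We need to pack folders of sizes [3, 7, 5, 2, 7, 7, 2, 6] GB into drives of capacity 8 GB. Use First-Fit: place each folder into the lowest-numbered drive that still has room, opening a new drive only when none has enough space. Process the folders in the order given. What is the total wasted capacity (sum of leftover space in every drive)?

9

3 GB → drive 1 (remaining 5 GB)
7 GB → drive 2 (remaining 1 GB)
5 GB → drive 1 (remaining 0 GB)
2 GB → drive 3 (remaining 6 GB)
7 GB → drive 4 (remaining 1 GB)
7 GB → drive 5 (remaining 1 GB)
2 GB → drive 3 (remaining 4 GB)
6 GB → drive 6 (remaining 2 GB)
6 drives × 8 GB = 48 GB; used 39 GB; unused 9 GB.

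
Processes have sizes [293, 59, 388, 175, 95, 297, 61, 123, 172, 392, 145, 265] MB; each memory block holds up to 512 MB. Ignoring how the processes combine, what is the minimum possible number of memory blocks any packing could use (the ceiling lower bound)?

5 memory blocks

Total size = 293 + 59 + 388 + 175 + 95 + 297 + 61 + 123 + 172 + 392 + 145 + 265 = 2465 MB.
⌈2465 / 512⌉ = 5.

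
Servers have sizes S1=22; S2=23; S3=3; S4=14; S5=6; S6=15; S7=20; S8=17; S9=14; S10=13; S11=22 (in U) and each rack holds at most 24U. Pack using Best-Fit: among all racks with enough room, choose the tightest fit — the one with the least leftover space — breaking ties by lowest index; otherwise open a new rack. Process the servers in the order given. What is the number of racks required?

rack 1: place S1 (22U), 2U left
rack 2: place S2 (23U), 1U left
rack 3: place S3 (3U), 21U left
rack 3: place S4 (14U), 7U left
rack 3: place S5 (6U), 1U left
rack 4: place S6 (15U), 9U left
rack 5: place S7 (20U), 4U left
rack 6: place S8 (17U), 7U left
rack 7: place S9 (14U), 10U left
rack 8: place S10 (13U), 11U left
rack 9: place S11 (22U), 2U left
Final racks: [22] [23] [3,14,6] [15] [20] [17] [14] [13] [22].

9 racks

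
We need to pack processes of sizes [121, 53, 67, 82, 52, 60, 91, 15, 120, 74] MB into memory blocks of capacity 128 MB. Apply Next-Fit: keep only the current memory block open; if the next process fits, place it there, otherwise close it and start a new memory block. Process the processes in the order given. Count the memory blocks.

memory block 1: place 121 MB, 7 MB left
memory block 2: place 53 MB, 75 MB left
memory block 2: place 67 MB, 8 MB left
memory block 3: place 82 MB, 46 MB left
memory block 4: place 52 MB, 76 MB left
memory block 4: place 60 MB, 16 MB left
memory block 5: place 91 MB, 37 MB left
memory block 5: place 15 MB, 22 MB left
memory block 6: place 120 MB, 8 MB left
memory block 7: place 74 MB, 54 MB left

7 memory blocks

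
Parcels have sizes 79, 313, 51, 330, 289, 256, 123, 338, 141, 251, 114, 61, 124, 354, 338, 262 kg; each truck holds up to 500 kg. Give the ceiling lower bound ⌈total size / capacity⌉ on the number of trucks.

Total size = 79 + 313 + 51 + 330 + 289 + 256 + 123 + 338 + 141 + 251 + 114 + 61 + 124 + 354 + 338 + 262 = 3424 kg.
⌈3424 / 500⌉ = 7.

7 trucks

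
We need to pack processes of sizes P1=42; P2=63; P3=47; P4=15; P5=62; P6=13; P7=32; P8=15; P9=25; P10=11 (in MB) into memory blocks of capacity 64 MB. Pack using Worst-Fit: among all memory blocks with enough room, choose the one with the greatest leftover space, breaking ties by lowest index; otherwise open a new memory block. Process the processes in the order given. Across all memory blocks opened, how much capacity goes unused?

59

P1 (42 MB) → memory block 1 (remaining 22 MB)
P2 (63 MB) → memory block 2 (remaining 1 MB)
P3 (47 MB) → memory block 3 (remaining 17 MB)
P4 (15 MB) → memory block 1 (remaining 7 MB)
P5 (62 MB) → memory block 4 (remaining 2 MB)
P6 (13 MB) → memory block 3 (remaining 4 MB)
P7 (32 MB) → memory block 5 (remaining 32 MB)
P8 (15 MB) → memory block 5 (remaining 17 MB)
P9 (25 MB) → memory block 6 (remaining 39 MB)
P10 (11 MB) → memory block 6 (remaining 28 MB)
6 memory blocks × 64 MB = 384 MB; used 325 MB; unused 59 MB.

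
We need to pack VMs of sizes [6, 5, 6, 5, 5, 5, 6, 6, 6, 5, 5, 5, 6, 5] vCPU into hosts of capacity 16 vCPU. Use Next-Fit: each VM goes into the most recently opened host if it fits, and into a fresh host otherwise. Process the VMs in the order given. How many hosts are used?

host 1: place 6 vCPU, 10 vCPU left
host 1: place 5 vCPU, 5 vCPU left
host 2: place 6 vCPU, 10 vCPU left
host 2: place 5 vCPU, 5 vCPU left
host 2: place 5 vCPU, 0 vCPU left
host 3: place 5 vCPU, 11 vCPU left
host 3: place 6 vCPU, 5 vCPU left
host 4: place 6 vCPU, 10 vCPU left
host 4: place 6 vCPU, 4 vCPU left
host 5: place 5 vCPU, 11 vCPU left
host 5: place 5 vCPU, 6 vCPU left
host 5: place 5 vCPU, 1 vCPU left
host 6: place 6 vCPU, 10 vCPU left
host 6: place 5 vCPU, 5 vCPU left
Final hosts: [6,5] [6,5,5] [5,6] [6,6] [5,5,5] [6,5].

6 hosts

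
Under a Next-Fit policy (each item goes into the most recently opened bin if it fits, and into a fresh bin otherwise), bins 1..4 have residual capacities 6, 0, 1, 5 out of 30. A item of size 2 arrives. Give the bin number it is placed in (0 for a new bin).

Next-Fit only looks at bin 4, which has 5 free.
2 fits there.

4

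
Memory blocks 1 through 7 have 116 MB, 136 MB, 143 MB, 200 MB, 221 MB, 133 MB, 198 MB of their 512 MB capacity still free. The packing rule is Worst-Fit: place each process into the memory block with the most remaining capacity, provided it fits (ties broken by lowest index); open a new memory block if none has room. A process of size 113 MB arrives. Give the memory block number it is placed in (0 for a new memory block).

Memory blocks with room: memory block 1 (116 MB), memory block 2 (136 MB), memory block 3 (143 MB), memory block 4 (200 MB), memory block 5 (221 MB), memory block 6 (133 MB), memory block 7 (198 MB).
Most room is memory block 5 with 221 MB free.

5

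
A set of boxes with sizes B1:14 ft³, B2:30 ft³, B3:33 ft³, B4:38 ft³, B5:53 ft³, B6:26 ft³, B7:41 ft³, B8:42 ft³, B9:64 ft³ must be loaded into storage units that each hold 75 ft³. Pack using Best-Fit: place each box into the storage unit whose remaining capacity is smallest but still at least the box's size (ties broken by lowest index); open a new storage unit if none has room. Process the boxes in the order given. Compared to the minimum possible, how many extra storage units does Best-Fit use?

1

Best-Fit: [14,30,26] [33,38] [53] [41] [42] [64] → 6 storage units.
Total size 341 ft³; any packing needs at least ⌈341/75⌉ = 5 storage units.
An optimal packing achieves that bound: [64] [53,14] [42,33] [41,30] [38,26] → 5 storage units.
Excess: 6 − 5 = 1.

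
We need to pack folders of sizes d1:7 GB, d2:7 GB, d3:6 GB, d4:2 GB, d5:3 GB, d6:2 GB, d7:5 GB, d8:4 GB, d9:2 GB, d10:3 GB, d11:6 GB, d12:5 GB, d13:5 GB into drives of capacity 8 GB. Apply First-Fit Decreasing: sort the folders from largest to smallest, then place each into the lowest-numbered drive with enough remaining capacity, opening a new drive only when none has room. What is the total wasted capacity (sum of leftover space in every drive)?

Sorted descending: 7, 7, 6, 6, 5, 5, 5, 4, 3, 3, 2, 2, 2.
Put 7 GB in drive 1; 1 GB remain.
Put 7 GB in drive 2; 1 GB remain.
Put 6 GB in drive 3; 2 GB remain.
Put 6 GB in drive 4; 2 GB remain.
Put 5 GB in drive 5; 3 GB remain.
Put 5 GB in drive 6; 3 GB remain.
Put 5 GB in drive 7; 3 GB remain.
Put 4 GB in drive 8; 4 GB remain.
Put 3 GB in drive 5; 0 GB remain.
Put 3 GB in drive 6; 0 GB remain.
Put 2 GB in drive 3; 0 GB remain.
Put 2 GB in drive 4; 0 GB remain.
Put 2 GB in drive 7; 1 GB remain.
8 drives × 8 GB = 64 GB; used 57 GB; unused 7 GB.

7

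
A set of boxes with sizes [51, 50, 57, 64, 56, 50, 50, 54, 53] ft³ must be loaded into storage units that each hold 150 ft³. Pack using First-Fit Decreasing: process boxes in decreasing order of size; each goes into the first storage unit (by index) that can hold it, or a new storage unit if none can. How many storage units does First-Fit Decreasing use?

4

Sorted descending: 64, 57, 56, 54, 53, 51, 50, 50, 50.
64 ft³ → storage unit 1 (remaining 86 ft³)
57 ft³ → storage unit 1 (remaining 29 ft³)
56 ft³ → storage unit 2 (remaining 94 ft³)
54 ft³ → storage unit 2 (remaining 40 ft³)
53 ft³ → storage unit 3 (remaining 97 ft³)
51 ft³ → storage unit 3 (remaining 46 ft³)
50 ft³ → storage unit 4 (remaining 100 ft³)
50 ft³ → storage unit 4 (remaining 50 ft³)
50 ft³ → storage unit 4 (remaining 0 ft³)
Final storage units: [64,57] [56,54] [53,51] [50,50,50].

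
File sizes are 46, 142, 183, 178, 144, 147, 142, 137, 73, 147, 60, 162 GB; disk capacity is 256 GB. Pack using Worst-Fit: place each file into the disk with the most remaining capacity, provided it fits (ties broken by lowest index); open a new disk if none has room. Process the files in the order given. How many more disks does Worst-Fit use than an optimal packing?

0

Worst-Fit: [46,142] [183] [178] [144] [147] [142,60] [137,73] [147] [162] → 9 disks.
9 files exceed 128 GB (half the capacity), and no two of those can share a disk, so at least 9 disks are needed.
So 9 is already optimal.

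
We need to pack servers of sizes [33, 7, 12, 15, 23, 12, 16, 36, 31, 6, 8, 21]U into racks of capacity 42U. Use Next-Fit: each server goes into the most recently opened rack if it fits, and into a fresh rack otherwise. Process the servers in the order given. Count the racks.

33U → rack 1 (remaining 9U)
7U → rack 1 (remaining 2U)
12U → rack 2 (remaining 30U)
15U → rack 2 (remaining 15U)
23U → rack 3 (remaining 19U)
12U → rack 3 (remaining 7U)
16U → rack 4 (remaining 26U)
36U → rack 5 (remaining 6U)
31U → rack 6 (remaining 11U)
6U → rack 6 (remaining 5U)
8U → rack 7 (remaining 34U)
21U → rack 7 (remaining 13U)

7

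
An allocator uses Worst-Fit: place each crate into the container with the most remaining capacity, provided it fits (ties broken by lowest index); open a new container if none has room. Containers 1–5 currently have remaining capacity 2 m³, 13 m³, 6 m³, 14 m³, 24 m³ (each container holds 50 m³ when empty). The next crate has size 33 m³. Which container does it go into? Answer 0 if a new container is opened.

0

No container has ≥ 33 m³ free, so a new container is opened.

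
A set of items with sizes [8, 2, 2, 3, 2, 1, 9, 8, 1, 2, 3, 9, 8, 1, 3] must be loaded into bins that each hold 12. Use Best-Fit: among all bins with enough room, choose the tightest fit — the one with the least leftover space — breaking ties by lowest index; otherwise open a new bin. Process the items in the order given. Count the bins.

6 bins

bin 1: place 8, 4 left
bin 1: place 2, 2 left
bin 1: place 2, 0 left
bin 2: place 3, 9 left
bin 2: place 2, 7 left
bin 2: place 1, 6 left
bin 3: place 9, 3 left
bin 4: place 8, 4 left
bin 3: place 1, 2 left
bin 3: place 2, 0 left
bin 4: place 3, 1 left
bin 5: place 9, 3 left
bin 6: place 8, 4 left
bin 4: place 1, 0 left
bin 5: place 3, 0 left
Final bins: [8,2,2] [3,2,1] [9,1,2] [8,3,1] [9,3] [8].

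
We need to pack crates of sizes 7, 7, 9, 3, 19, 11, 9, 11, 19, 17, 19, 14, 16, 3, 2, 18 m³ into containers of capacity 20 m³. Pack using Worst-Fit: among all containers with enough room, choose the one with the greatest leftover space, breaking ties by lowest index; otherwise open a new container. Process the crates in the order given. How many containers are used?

11 containers

container 1: place 7 m³, 13 m³ left
container 1: place 7 m³, 6 m³ left
container 2: place 9 m³, 11 m³ left
container 2: place 3 m³, 8 m³ left
container 3: place 19 m³, 1 m³ left
container 4: place 11 m³, 9 m³ left
container 4: place 9 m³, 0 m³ left
container 5: place 11 m³, 9 m³ left
container 6: place 19 m³, 1 m³ left
container 7: place 17 m³, 3 m³ left
container 8: place 19 m³, 1 m³ left
container 9: place 14 m³, 6 m³ left
container 10: place 16 m³, 4 m³ left
container 5: place 3 m³, 6 m³ left
container 2: place 2 m³, 6 m³ left
container 11: place 18 m³, 2 m³ left
Final containers: [7,7] [9,3,2] [19] [11,9] [11,3] [19] [17] [19] [14] [16] [18].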